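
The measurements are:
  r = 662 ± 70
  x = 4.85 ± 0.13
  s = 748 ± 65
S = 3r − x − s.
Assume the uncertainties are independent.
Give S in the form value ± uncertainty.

1230 ± 220

Each term contributes (cᵢ δxᵢ)² to (δS)²:
  (3·δr)² = 44100;  (δx)² = 0.0169;  (δs)² = 4220
δS = √(48300) = 220
S = 1230.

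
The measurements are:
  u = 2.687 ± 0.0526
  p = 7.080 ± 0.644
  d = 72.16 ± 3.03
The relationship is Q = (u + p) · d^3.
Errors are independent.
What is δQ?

Let w = u + p = 9.767. δw = √(δu² + δp²) = √(0.00277 + 0.415) = 0.646, so δw/w = 0.0662.
Q is then a monomial in w, d:
δQ/Q = √((δw/w)² + (3·δd/d)²) = √(0.00438 + 0.0159) = 0.142
Q = 3.67e+06, so δQ = 0.142 × 3.67e+06 = 5.22e+05.

5.22e+05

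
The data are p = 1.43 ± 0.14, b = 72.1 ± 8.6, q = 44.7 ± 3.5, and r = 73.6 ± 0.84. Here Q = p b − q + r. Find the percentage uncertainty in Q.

Let w = p·b = 103. δw/w = √((1·δp/p)² + (1·δb/b)²) = √(0.00958 + 0.0142) = 0.154, so δw = 15.9.
Q = w − q + r: δQ = √(δw² + δq² + δr²) = √(253 + 12.2 + 0.706) = 16.3
Q = 132, so δQ/Q = 16.3/132 = 0.124.

12.4%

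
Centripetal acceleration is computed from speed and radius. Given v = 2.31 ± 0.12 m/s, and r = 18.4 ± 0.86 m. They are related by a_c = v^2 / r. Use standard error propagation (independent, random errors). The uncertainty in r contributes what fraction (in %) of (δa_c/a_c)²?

(δa_c/a_c)² = (2·δv/v)² + (-1·δr/r)²
  v term: (2×0.0519)² = 0.0108
  r term: (-1×0.0467)² = 0.00218
Total = 0.0130. Share from r = 0.00218/0.0130 = 0.168.

16.8%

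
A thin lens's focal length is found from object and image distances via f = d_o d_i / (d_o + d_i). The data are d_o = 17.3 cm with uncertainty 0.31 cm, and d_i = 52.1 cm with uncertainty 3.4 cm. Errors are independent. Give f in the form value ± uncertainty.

∂f/∂d_o = (d_i/(d_o+d_i))² = 0.564;  ∂f/∂d_i = (d_o/(d_o+d_i))² = 0.0621
δf = √((∂f/∂d_o · δd_o)² + (∂f/∂d_i · δd_i)²) = √(0.0305 + 0.0446) = 0.274 cm
f = 13.0 cm.

13.0 ± 0.274 cm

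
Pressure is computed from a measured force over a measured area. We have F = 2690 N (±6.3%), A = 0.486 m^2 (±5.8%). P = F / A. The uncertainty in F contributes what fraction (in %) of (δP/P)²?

(δP/P)² = (1·δF/F)² + (-1·δA/A)²
  F term: (1×0.0630)² = 0.00397
  A term: (-1×0.0580)² = 0.00336
Total = 0.00733. Share from F = 0.00397/0.00733 = 0.541.

54.1%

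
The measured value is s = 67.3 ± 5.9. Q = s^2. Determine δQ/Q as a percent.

Q ∝ s^2, so δQ/Q = |2| · δs/s = 2 × 0.0877 = 0.175.

17.5%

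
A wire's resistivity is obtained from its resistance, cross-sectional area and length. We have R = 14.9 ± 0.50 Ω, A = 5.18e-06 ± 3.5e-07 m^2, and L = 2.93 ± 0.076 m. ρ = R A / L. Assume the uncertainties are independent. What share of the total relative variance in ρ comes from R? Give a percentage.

17.7%

(δρ/ρ)² = (1·δR/R)² + (1·δA/A)² + (-1·δL/L)²
  R term: (1×0.0336)² = 0.00113
  A term: (1×0.0676)² = 0.00457
  L term: (-1×0.0259)² = 0.000673
Total = 0.00636. Share from R = 0.00113/0.00636 = 0.177.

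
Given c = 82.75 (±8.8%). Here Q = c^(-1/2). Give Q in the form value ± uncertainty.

Since Q is a product/quotient, work with relative uncertainties:
  (−½·δc/c)² = (-0.5×0.0880)² = 0.00194
δQ/Q = √(0.00194) = 0.0440
Q = 0.1099, so δQ = 0.0440 × 0.1099 = 0.00484.

0.1099 ± 0.00484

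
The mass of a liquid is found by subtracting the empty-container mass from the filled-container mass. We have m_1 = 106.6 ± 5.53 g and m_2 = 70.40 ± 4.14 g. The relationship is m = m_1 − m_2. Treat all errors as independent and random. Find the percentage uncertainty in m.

19.1%

Each term contributes (cᵢ δxᵢ)² to (δm)²:
  (δm_1)² = 30.6;  (δm_2)² = 17.1
δm = √(47.7) = 6.91 g
m = 36.20 g, so δm/m = 6.91/36.20 = 0.191.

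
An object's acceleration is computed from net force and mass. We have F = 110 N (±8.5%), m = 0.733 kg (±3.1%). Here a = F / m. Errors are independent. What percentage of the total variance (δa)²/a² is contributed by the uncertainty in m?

11.7%

(δa/a)² = (1·δF/F)² + (-1·δm/m)²
  F term: (1×0.0850)² = 0.00723
  m term: (-1×0.0310)² = 0.000961
Total = 0.00819. Share from m = 0.000961/0.00819 = 0.117.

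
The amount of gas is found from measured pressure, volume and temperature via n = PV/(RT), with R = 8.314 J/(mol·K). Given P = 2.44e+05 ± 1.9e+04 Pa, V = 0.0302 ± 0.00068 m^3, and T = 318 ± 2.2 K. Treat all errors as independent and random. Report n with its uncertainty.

Products/powers → add relative errors in quadrature, weighted by exponent:
  (1·δP/P)² = (1×0.0779)² = 0.00606;  (1·δV/V)² = (1×0.0225)² = 0.000507;  (-1·δT/T)² = (-1×0.00692)² = 4.79e-05
δn/n = √(0.00662) = 0.0814
n = 2.79 mol, so δn = 0.0814 × 2.79 = 0.227 mol.

2.79 ± 0.227 mol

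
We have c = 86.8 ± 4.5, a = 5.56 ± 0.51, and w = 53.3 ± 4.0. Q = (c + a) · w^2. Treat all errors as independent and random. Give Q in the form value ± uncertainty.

(2.62 ± 0.414) × 10^5

Let u = c + a = 92.4. δu = √(δc² + δa²) = √(20.2 + 0.260) = 4.53, so δu/u = 0.0490.
Q is then a monomial in u, w:
δQ/Q = √((δu/u)² + (2·δw/w)²) = √(0.00240 + 0.0225) = 0.158
Q = 2.62e+05, so δQ = 0.158 × 2.62e+05 = 41400.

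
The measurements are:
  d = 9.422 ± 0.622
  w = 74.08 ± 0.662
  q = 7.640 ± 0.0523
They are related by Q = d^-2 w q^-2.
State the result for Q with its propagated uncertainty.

Q is a product of powers, so relative uncertainties combine in quadrature:
  (-2·δd/d)² = (-2×0.0660)² = 0.0174;  (1·δw/w)² = (1×0.00894)² = 7.99e-05;  (-2·δq/q)² = (-2×0.00685)² = 0.000187
δQ/Q = √(0.0177) = 0.133
Q = 0.01430, so δQ = 0.133 × 0.01430 = 0.00190.

0.01430 ± 0.00190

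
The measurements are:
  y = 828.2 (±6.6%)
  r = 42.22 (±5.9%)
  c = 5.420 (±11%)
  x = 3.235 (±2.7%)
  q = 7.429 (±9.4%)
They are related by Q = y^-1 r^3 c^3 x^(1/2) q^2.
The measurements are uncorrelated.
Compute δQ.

Each factor contributes (exponent × relative error)² to (δQ/Q)²:
  (-1·δy/y)² = (-1×0.0660)² = 0.00436;  (3·δr/r)² = (3×0.0590)² = 0.0313;  (3·δc/c)² = (3×0.110)² = 0.109;  (½·δx/x)² = (0.5×0.0270)² = 0.000182;  (2·δq/q)² = (2×0.0940)² = 0.0353
δQ/Q = √(0.180) = 0.424
Q = 1.436e+06, so δQ = 0.424 × 1.436e+06 = 6.1e+05.

6.1e+05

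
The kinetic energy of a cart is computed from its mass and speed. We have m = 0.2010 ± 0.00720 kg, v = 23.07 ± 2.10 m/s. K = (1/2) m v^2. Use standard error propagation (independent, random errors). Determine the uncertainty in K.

9.92 J

Since K is a product/quotient, work with relative uncertainties:
  (1·δm/m)² = (1×0.0358)² = 0.00128;  (2·δv/v)² = (2×0.0910)² = 0.0331
δK/K = √(0.0344) = 0.186
K = 53.49 J, so δK = 0.186 × 53.49 = 9.92 J.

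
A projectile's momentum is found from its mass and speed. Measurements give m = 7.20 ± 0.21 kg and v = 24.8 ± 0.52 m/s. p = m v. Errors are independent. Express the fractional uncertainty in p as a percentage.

3.59%

For a monomial p ∝ m, v, fractional errors add in quadrature:
  (1·δm/m)² = (1×0.0292)² = 0.000851;  (1·δv/v)² = (1×0.0210)² = 0.000440
δp/p = √(0.00129) = 0.0359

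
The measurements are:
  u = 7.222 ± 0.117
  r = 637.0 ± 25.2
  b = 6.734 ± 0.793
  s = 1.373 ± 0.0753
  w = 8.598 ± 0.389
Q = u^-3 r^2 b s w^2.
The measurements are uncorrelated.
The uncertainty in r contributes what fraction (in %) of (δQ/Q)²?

(δQ/Q)² = (-3·δu/u)² + (2·δr/r)² + (1·δb/b)² + (1·δs/s)² + (2·δw/w)²
  u term: (-3×0.0162)² = 0.00236
  r term: (2×0.0396)² = 0.00626
  b term: (1×0.118)² = 0.0139
  s term: (1×0.0548)² = 0.00301
  w term: (2×0.0452)² = 0.00819
Total = 0.0337. Share from r = 0.00626/0.0337 = 0.186.

18.6%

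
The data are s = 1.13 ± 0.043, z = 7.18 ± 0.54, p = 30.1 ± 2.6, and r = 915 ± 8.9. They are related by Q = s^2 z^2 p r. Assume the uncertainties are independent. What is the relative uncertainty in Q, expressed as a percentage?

Since Q is a product/quotient, work with relative uncertainties:
  (2·δs/s)² = (2×0.0381)² = 0.00579;  (2·δz/z)² = (2×0.0752)² = 0.0226;  (1·δp/p)² = (1×0.0864)² = 0.00746;  (1·δr/r)² = (1×0.00973)² = 9.46e-05
δQ/Q = √(0.0360) = 0.190

19.0%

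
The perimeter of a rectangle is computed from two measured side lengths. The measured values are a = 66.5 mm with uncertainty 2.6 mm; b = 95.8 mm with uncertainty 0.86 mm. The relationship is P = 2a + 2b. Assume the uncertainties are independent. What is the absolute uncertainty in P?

Sums and differences: (δP)² = Σ (cᵢ δxᵢ)².
  (2·δa)² = 27.0;  (2·δb)² = 2.96
δP = √(30.0) = 5.48 mm

5.48 mm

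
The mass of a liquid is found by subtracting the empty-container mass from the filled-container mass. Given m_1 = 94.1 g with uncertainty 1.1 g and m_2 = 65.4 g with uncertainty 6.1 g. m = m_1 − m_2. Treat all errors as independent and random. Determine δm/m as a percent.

21.6%

For a sum/difference, combine absolute errors in quadrature:
  (δm_1)² = 1.21;  (δm_2)² = 37.2
δm = √(38.4) = 6.20 g
m = 28.7 g, so δm/m = 6.20/28.7 = 0.216.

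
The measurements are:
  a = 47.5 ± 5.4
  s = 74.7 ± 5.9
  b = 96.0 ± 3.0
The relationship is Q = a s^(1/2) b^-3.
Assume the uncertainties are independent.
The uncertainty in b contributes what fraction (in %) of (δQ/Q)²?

37.8%

(δQ/Q)² = (1·δa/a)² + (½·δs/s)² + (-3·δb/b)²
  a term: (1×0.114)² = 0.0129
  s term: (0.5×0.0790)² = 0.00156
  b term: (-3×0.0312)² = 0.00879
Total = 0.0233. Share from b = 0.00879/0.0233 = 0.378.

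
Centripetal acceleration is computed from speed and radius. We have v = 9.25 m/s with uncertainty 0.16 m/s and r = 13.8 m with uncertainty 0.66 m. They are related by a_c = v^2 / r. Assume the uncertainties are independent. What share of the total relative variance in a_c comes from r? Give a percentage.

65.7%

(δa_c/a_c)² = (2·δv/v)² + (-1·δr/r)²
  v term: (2×0.0173)² = 0.00120
  r term: (-1×0.0478)² = 0.00229
Total = 0.00348. Share from r = 0.00229/0.00348 = 0.657.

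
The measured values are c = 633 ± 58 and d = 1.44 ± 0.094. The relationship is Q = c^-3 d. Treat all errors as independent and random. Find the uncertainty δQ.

1.6e-09

Q is a product of powers, so relative uncertainties combine in quadrature:
  (-3·δc/c)² = (-3×0.0916)² = 0.0756;  (1·δd/d)² = (1×0.0653)² = 0.00426
δQ/Q = √(0.0798) = 0.283
Q = 5.68e-09, so δQ = 0.283 × 5.68e-09 = 1.6e-09.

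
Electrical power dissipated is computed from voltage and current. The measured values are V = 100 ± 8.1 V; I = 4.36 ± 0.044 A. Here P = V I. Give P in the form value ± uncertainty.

436 ± 35.6 W

Since P is a product/quotient, work with relative uncertainties:
  (1·δV/V)² = (1×0.0810)² = 0.00656;  (1·δI/I)² = (1×0.0101)² = 0.000102
δP/P = √(0.00666) = 0.0816
P = 436 W, so δP = 0.0816 × 436 = 35.6 W.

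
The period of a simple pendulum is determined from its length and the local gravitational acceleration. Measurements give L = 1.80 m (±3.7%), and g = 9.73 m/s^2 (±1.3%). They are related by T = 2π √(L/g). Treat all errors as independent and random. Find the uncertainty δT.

Products/powers → add relative errors in quadrature, weighted by exponent:
  (½·δL/L)² = (0.5×0.0370)² = 0.000342;  (−½·δg/g)² = (-0.5×0.0130)² = 4.23e-05
δT/T = √(0.000385) = 0.0196
T = 2.70 s, so δT = 0.0196 × 2.70 = 0.0530 s.

0.0530 s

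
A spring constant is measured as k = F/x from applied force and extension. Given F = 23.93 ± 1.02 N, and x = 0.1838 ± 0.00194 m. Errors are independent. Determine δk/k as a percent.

4.39%

Since k is a product/quotient, work with relative uncertainties:
  (1·δF/F)² = (1×0.0426)² = 0.00182;  (-1·δx/x)² = (-1×0.0106)² = 0.000111
δk/k = √(0.00193) = 0.0439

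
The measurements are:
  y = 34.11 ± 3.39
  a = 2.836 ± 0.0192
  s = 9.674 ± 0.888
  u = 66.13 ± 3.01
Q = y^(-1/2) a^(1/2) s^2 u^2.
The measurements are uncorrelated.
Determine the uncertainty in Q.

24900

Q is a product of powers, so relative uncertainties combine in quadrature:
  (−½·δy/y)² = (-0.5×0.0994)² = 0.00247;  (½·δa/a)² = (0.5×0.00677)² = 1.15e-05;  (2·δs/s)² = (2×0.0918)² = 0.0337;  (2·δu/u)² = (2×0.0455)² = 0.00829
δQ/Q = √(0.0445) = 0.211
Q = 118000, so δQ = 0.211 × 118000 = 24900.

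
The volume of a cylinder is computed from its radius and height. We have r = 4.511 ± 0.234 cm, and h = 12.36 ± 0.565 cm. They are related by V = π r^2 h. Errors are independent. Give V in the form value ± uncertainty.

Since V is a product/quotient, work with relative uncertainties:
  (2·δr/r)² = (2×0.0519)² = 0.0108;  (1·δh/h)² = (1×0.0457)² = 0.00209
δV/V = √(0.0129) = 0.113
V = 790.2 cm^3, so δV = 0.113 × 790.2 = 89.6 cm^3.

790.2 ± 89.6 cm^3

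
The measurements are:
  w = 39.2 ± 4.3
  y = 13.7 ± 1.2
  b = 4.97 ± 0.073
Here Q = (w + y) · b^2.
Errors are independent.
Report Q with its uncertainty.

Let u = w + y = 52.9. δu = √(δw² + δy²) = √(18.5 + 1.44) = 4.46, so δu/u = 0.0844.
Q is then a monomial in u, b:
δQ/Q = √((δu/u)² + (2·δb/b)²) = √(0.00712 + 0.000863) = 0.0894
Q = 1310, so δQ = 0.0894 × 1310 = 117.

1310 ± 117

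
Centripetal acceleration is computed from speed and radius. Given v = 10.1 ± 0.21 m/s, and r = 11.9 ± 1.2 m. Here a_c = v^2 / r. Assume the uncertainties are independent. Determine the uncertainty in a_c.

0.935 m/s^2

a_c is a product of powers, so relative uncertainties combine in quadrature:
  (2·δv/v)² = (2×0.0208)² = 0.00173;  (-1·δr/r)² = (-1×0.101)² = 0.0102
δa_c/a_c = √(0.0119) = 0.109
a_c = 8.57 m/s^2, so δa_c = 0.109 × 8.57 = 0.935 m/s^2.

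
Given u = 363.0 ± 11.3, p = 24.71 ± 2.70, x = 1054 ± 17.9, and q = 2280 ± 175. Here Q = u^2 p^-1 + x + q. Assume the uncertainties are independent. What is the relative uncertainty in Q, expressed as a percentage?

Let w = u^2·p^-1 = 5333. δw/w = √((2·δu/u)² + (-1·δp/p)²) = √(0.00388 + 0.0119) = 0.126, so δw = 671.
Q = w + x + q: δQ = √(δw² + δx² + δq²) = √(4.5e+05 + 320 + 30600) = 693
Q = 8667, so δQ/Q = 693/8667 = 0.0800.

8.00%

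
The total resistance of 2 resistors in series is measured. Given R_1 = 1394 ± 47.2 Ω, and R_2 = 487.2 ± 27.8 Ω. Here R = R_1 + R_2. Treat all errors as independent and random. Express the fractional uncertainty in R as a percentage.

2.91%

Each term contributes (cᵢ δxᵢ)² to (δR)²:
  (δR_1)² = 2230;  (δR_2)² = 773
δR = √(3000) = 54.8 Ω
R = 1881 Ω, so δR/R = 54.8/1881 = 0.0291.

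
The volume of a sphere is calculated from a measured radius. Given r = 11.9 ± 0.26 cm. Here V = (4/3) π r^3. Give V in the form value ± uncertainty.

Relative error in a monomial: (δV/V)² = Σ (nᵢ · δxᵢ/xᵢ)².
  (3·δr/r)² = (3×0.0218)² = 0.00430
δV/V = √(0.00430) = 0.0655
V = 7060 cm^3, so δV = 0.0655 × 7060 = 463 cm^3.

7060 ± 463 cm^3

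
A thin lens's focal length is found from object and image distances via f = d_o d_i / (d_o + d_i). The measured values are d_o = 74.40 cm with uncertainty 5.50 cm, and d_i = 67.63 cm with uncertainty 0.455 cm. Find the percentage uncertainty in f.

3.54%

∂f/∂d_o = (d_i/(d_o+d_i))² = 0.227;  ∂f/∂d_i = (d_o/(d_o+d_i))² = 0.274
δf = √((∂f/∂d_o · δd_o)² + (∂f/∂d_i · δd_i)²) = √(1.56 + 0.0156) = 1.25 cm
f = 35.43 cm, so δf/f = 1.25/35.43 = 0.0354.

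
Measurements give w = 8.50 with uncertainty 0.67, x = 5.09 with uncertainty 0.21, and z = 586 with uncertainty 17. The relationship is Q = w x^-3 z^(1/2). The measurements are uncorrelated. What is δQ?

Since Q is a product/quotient, work with relative uncertainties:
  (1·δw/w)² = (1×0.0788)² = 0.00621;  (-3·δx/x)² = (-3×0.0413)² = 0.0153;  (½·δz/z)² = (0.5×0.0290)² = 0.000210
δQ/Q = √(0.0217) = 0.147
Q = 1.56, so δQ = 0.147 × 1.56 = 0.230.

0.230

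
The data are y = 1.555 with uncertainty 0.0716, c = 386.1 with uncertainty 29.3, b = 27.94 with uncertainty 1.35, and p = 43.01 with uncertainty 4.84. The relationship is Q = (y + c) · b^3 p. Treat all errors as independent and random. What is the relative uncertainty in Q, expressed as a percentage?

19.8%

Let u = y + c = 387.7. δu = √(δy² + δc²) = √(0.00513 + 858) = 29.3, so δu/u = 0.0756.
Q is then a monomial in u, b, p:
δQ/Q = √((δu/u)² + (3·δb/b)² + (1·δp/p)²) = √(0.00571 + 0.0210 + 0.0127) = 0.198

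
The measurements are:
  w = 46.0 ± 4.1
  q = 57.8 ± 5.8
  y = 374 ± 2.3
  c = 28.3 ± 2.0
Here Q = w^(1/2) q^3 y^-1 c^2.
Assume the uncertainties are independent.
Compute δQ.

Each factor contributes (exponent × relative error)² to (δQ/Q)²:
  (½·δw/w)² = (0.5×0.0891)² = 0.00199;  (3·δq/q)² = (3×0.100)² = 0.0906;  (-1·δy/y)² = (-1×0.00615)² = 3.78e-05;  (2·δc/c)² = (2×0.0707)² = 0.0200
δQ/Q = √(0.113) = 0.336
Q = 2.8e+06, so δQ = 0.336 × 2.8e+06 = 9.41e+05.

9.41e+05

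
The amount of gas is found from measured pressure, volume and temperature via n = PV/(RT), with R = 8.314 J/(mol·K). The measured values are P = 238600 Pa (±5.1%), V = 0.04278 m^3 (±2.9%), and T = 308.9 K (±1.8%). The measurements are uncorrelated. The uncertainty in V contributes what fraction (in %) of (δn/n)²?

22.3%

(δn/n)² = (1·δP/P)² + (1·δV/V)² + (-1·δT/T)²
  P term: (1×0.0510)² = 0.00260
  V term: (1×0.0290)² = 0.000841
  T term: (-1×0.0180)² = 0.000324
Total = 0.00377. Share from V = 0.000841/0.00377 = 0.223.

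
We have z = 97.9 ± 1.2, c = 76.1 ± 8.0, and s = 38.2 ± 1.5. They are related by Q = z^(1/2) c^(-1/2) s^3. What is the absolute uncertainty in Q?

Q is a product of powers, so relative uncertainties combine in quadrature:
  (½·δz/z)² = (0.5×0.0123)² = 3.76e-05;  (−½·δc/c)² = (-0.5×0.105)² = 0.00276;  (3·δs/s)² = (3×0.0393)² = 0.0139
δQ/Q = √(0.0167) = 0.129
Q = 63200, so δQ = 0.129 × 63200 = 8160.

8160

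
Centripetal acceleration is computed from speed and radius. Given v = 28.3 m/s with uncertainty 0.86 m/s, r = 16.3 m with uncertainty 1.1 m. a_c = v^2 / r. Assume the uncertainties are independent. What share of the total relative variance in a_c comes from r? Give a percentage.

55.2%

(δa_c/a_c)² = (2·δv/v)² + (-1·δr/r)²
  v term: (2×0.0304)² = 0.00369
  r term: (-1×0.0675)² = 0.00455
Total = 0.00825. Share from r = 0.00455/0.00825 = 0.552.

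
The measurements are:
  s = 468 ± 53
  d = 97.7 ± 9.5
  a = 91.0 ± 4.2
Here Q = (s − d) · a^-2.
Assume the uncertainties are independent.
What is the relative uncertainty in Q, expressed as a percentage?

Let u = s − d = 370. δu = √(δs² + δd²) = √(2810 + 90.2) = 53.8, so δu/u = 0.145.
Q is then a monomial in u, a:
δQ/Q = √((δu/u)² + (-2·δa/a)²) = √(0.0211 + 0.00852) = 0.172

17.2%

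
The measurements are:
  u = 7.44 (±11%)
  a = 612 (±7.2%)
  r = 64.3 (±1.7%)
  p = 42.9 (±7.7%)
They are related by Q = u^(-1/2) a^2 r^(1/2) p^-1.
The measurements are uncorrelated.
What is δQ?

Each factor contributes (exponent × relative error)² to (δQ/Q)²:
  (−½·δu/u)² = (-0.5×0.110)² = 0.00302;  (2·δa/a)² = (2×0.0720)² = 0.0207;  (½·δr/r)² = (0.5×0.0170)² = 7.23e-05;  (-1·δp/p)² = (-1×0.0770)² = 0.00593
δQ/Q = √(0.0298) = 0.173
Q = 25700, so δQ = 0.173 × 25700 = 4430.

4430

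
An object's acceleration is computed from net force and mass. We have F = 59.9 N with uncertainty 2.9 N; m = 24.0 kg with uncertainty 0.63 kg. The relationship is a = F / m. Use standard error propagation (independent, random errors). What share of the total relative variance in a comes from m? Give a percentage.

(δa/a)² = (1·δF/F)² + (-1·δm/m)²
  F term: (1×0.0484)² = 0.00234
  m term: (-1×0.0262)² = 0.000689
Total = 0.00303. Share from m = 0.000689/0.00303 = 0.227.

22.7%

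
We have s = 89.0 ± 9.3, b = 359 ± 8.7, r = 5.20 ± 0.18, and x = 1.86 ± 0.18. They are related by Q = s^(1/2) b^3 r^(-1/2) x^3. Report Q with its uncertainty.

Q is a product of powers, so relative uncertainties combine in quadrature:
  (½·δs/s)² = (0.5×0.104)² = 0.00273;  (3·δb/b)² = (3×0.0242)² = 0.00529;  (−½·δr/r)² = (-0.5×0.0346)² = 0.000300;  (3·δx/x)² = (3×0.0968)² = 0.0843
δQ/Q = √(0.0926) = 0.304
Q = 1.23e+09, so δQ = 0.304 × 1.23e+09 = 3.75e+08.

(1.23 ± 0.375) × 10^9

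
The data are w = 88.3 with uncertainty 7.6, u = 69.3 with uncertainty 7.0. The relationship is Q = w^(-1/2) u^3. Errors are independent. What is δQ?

For a monomial Q ∝ w^(-1/2), u^3, fractional errors add in quadrature:
  (−½·δw/w)² = (-0.5×0.0861)² = 0.00185;  (3·δu/u)² = (3×0.101)² = 0.0918
δQ/Q = √(0.0937) = 0.306
Q = 35400, so δQ = 0.306 × 35400 = 10800.

10800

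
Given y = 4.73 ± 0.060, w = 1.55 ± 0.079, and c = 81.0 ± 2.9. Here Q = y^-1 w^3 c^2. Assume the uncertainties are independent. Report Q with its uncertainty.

5170 ± 875

Products/powers → add relative errors in quadrature, weighted by exponent:
  (-1·δy/y)² = (-1×0.0127)² = 0.000161;  (3·δw/w)² = (3×0.0510)² = 0.0234;  (2·δc/c)² = (2×0.0358)² = 0.00513
δQ/Q = √(0.0287) = 0.169
Q = 5170, so δQ = 0.169 × 5170 = 875.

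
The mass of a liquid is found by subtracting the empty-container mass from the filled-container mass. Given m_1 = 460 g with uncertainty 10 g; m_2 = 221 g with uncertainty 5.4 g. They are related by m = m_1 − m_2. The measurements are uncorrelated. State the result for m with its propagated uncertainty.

239 ± 11.4 g

For a sum/difference, combine absolute errors in quadrature:
  (δm_1)² = 100;  (δm_2)² = 29.2
δm = √(129) = 11.4 g
m = 239 g.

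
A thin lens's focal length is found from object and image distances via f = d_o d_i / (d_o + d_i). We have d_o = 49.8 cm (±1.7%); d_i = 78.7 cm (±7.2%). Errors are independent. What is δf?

∂f/∂d_o = (d_i/(d_o+d_i))² = 0.375;  ∂f/∂d_i = (d_o/(d_o+d_i))² = 0.150
δf = √((∂f/∂d_o · δd_o)² + (∂f/∂d_i · δd_i)²) = √(0.101 + 0.724) = 0.908 cm

0.908 cm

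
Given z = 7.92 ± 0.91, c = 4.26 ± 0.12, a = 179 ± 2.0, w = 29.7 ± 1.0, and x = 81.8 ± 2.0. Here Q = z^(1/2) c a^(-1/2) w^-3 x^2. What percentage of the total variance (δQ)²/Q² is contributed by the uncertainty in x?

14.3%

(δQ/Q)² = (½·δz/z)² + (1·δc/c)² + (−½·δa/a)² + (-3·δw/w)² + (2·δx/x)²
  z term: (0.5×0.115)² = 0.00330
  c term: (1×0.0282)² = 0.000793
  a term: (-0.5×0.0112)² = 3.12e-05
  w term: (-3×0.0337)² = 0.0102
  x term: (2×0.0244)² = 0.00239
Total = 0.0167. Share from x = 0.00239/0.0167 = 0.143.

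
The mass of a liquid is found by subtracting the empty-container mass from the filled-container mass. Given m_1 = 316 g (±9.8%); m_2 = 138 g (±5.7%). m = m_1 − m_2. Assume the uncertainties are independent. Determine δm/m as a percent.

18.0%

Absolute uncertainties add in quadrature for a linear combination:
  (δm_1)² = 959;  (δm_2)² = 61.9
δm = √(1020) = 32.0 g
m = 178 g, so δm/m = 32.0/178 = 0.180.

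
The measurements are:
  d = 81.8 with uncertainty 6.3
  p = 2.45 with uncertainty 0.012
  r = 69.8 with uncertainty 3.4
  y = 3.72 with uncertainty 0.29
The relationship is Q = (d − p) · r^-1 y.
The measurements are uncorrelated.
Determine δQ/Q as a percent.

12.1%

Let u = d − p = 79.3. δu = √(δd² + δp²) = √(39.7 + 0.000144) = 6.30, so δu/u = 0.0794.
Q is then a monomial in u, r, y:
δQ/Q = √((δu/u)² + (-1·δr/r)² + (1·δy/y)²) = √(0.00630 + 0.00237 + 0.00608) = 0.121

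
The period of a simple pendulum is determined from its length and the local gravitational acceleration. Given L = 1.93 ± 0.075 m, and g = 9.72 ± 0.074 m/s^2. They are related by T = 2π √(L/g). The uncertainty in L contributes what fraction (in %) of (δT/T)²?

(δT/T)² = (½·δL/L)² + (−½·δg/g)²
  L term: (0.5×0.0389)² = 0.000378
  g term: (-0.5×0.00761)² = 1.45e-05
Total = 0.000392. Share from L = 0.000378/0.000392 = 0.963.

96.3%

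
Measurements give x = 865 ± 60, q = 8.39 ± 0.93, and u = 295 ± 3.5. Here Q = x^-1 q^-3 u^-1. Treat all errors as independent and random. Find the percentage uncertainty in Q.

34.0%

Since Q is a product/quotient, work with relative uncertainties:
  (-1·δx/x)² = (-1×0.0694)² = 0.00481;  (-3·δq/q)² = (-3×0.111)² = 0.111;  (-1·δu/u)² = (-1×0.0119)² = 0.000141
δQ/Q = √(0.116) = 0.340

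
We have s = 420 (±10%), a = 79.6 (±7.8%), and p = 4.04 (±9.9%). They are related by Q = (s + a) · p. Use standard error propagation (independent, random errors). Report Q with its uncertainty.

2020 ± 263

Let u = s + a = 500. δu = √(δs² + δa²) = √(1760 + 38.5) = 42.5, so δu/u = 0.0850.
Q is then a monomial in u, p:
δQ/Q = √((δu/u)² + (1·δp/p)²) = √(0.00722 + 0.00980) = 0.130
Q = 2020, so δQ = 0.130 × 2020 = 263.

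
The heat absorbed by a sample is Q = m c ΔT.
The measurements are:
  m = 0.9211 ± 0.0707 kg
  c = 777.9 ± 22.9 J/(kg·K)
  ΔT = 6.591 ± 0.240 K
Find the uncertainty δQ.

425 J

For a monomial Q ∝ m, c, ΔT, fractional errors add in quadrature:
  (1·δm/m)² = (1×0.0768)² = 0.00589;  (1·δc/c)² = (1×0.0294)² = 0.000867;  (1·δΔT/ΔT)² = (1×0.0364)² = 0.00133
δQ/Q = √(0.00808) = 0.0899
Q = 4723 J, so δQ = 0.0899 × 4723 = 425 J.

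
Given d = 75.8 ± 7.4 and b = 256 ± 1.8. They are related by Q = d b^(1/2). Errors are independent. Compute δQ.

118

Products/powers → add relative errors in quadrature, weighted by exponent:
  (1·δd/d)² = (1×0.0976)² = 0.00953;  (½·δb/b)² = (0.5×0.00703)² = 1.24e-05
δQ/Q = √(0.00954) = 0.0977
Q = 1210, so δQ = 0.0977 × 1210 = 118.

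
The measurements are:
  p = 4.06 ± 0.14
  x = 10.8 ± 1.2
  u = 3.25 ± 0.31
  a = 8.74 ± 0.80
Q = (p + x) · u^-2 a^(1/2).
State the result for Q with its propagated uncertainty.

4.16 ± 0.883

Let w = p + x = 14.9. δw = √(δp² + δx²) = √(0.0196 + 1.44) = 1.21, so δw/w = 0.0813.
Q is then a monomial in w, u, a:
δQ/Q = √((δw/w)² + (-2·δu/u)² + (½·δa/a)²) = √(0.00661 + 0.0364 + 0.00209) = 0.212
Q = 4.16, so δQ = 0.212 × 4.16 = 0.883.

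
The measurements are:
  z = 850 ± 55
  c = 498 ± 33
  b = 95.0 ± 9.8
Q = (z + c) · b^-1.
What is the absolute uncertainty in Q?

1.61

Let u = z + c = 1350. δu = √(δz² + δc²) = √(3020 + 1090) = 64.1, so δu/u = 0.0476.
Q is then a monomial in u, b:
δQ/Q = √((δu/u)² + (-1·δb/b)²) = √(0.00226 + 0.0106) = 0.114
Q = 14.2, so δQ = 0.114 × 14.2 = 1.61.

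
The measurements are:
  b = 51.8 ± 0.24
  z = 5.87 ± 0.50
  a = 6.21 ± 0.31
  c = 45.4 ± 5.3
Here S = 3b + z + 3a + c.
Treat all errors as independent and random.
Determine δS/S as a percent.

Absolute uncertainties add in quadrature for a linear combination:
  (3·δb)² = 0.518;  (δz)² = 0.250;  (3·δa)² = 0.865;  (δc)² = 28.1
δS = √(29.7) = 5.45
S = 225, so δS/S = 5.45/225 = 0.0242.

2.42%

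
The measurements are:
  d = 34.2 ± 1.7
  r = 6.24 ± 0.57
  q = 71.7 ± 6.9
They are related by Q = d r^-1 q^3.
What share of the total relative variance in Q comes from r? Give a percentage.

(δQ/Q)² = (1·δd/d)² + (-1·δr/r)² + (3·δq/q)²
  d term: (1×0.0497)² = 0.00247
  r term: (-1×0.0913)² = 0.00834
  q term: (3×0.0962)² = 0.0833
Total = 0.0942. Share from r = 0.00834/0.0942 = 0.0886.

8.86%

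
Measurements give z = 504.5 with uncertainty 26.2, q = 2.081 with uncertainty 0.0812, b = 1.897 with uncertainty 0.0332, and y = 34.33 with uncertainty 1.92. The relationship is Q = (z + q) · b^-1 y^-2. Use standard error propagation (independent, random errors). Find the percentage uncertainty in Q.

12.4%

Let u = z + q = 506.6. δu = √(δz² + δq²) = √(686 + 0.00659) = 26.2, so δu/u = 0.0517.
Q is then a monomial in u, b, y:
δQ/Q = √((δu/u)² + (-1·δb/b)² + (-2·δy/y)²) = √(0.00267 + 0.000306 + 0.0125) = 0.124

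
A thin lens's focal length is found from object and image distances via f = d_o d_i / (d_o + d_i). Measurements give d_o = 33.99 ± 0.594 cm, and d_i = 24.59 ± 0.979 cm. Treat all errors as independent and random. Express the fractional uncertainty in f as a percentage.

∂f/∂d_o = (d_i/(d_o+d_i))² = 0.176;  ∂f/∂d_i = (d_o/(d_o+d_i))² = 0.337
δf = √((∂f/∂d_o · δd_o)² + (∂f/∂d_i · δd_i)²) = √(0.0110 + 0.109) = 0.346 cm
f = 14.27 cm, so δf/f = 0.346/14.27 = 0.0242.

2.42%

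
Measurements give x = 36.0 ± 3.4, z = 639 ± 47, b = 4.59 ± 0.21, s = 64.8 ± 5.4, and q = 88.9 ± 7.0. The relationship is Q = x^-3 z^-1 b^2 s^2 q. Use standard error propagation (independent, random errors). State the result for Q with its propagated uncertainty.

0.264 ± 0.0944

For a monomial Q ∝ x^-3, z^-1, b^2, s^2, q, fractional errors add in quadrature:
  (-3·δx/x)² = (-3×0.0944)² = 0.0803;  (-1·δz/z)² = (-1×0.0736)² = 0.00541;  (2·δb/b)² = (2×0.0458)² = 0.00837;  (2·δs/s)² = (2×0.0833)² = 0.0278;  (1·δq/q)² = (1×0.0787)² = 0.00620
δQ/Q = √(0.128) = 0.358
Q = 0.264, so δQ = 0.358 × 0.264 = 0.0944.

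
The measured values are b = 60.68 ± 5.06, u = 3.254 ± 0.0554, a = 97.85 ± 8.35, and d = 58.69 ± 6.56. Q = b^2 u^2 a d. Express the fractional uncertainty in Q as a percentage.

22.1%

Q is a product of powers, so relative uncertainties combine in quadrature:
  (2·δb/b)² = (2×0.0834)² = 0.0278;  (2·δu/u)² = (2×0.0170)² = 0.00116;  (1·δa/a)² = (1×0.0853)² = 0.00728;  (1·δd/d)² = (1×0.112)² = 0.0125
δQ/Q = √(0.0487) = 0.221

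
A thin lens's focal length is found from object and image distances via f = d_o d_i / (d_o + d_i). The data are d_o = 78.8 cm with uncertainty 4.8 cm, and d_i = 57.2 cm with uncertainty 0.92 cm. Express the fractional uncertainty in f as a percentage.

2.73%

∂f/∂d_o = (d_i/(d_o+d_i))² = 0.177;  ∂f/∂d_i = (d_o/(d_o+d_i))² = 0.336
δf = √((∂f/∂d_o · δd_o)² + (∂f/∂d_i · δd_i)²) = √(0.721 + 0.0954) = 0.904 cm
f = 33.1 cm, so δf/f = 0.904/33.1 = 0.0273.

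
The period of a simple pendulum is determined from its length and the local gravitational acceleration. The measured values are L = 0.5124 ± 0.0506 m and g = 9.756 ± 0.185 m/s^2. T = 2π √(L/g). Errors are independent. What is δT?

0.0724 s

Since T is a product/quotient, work with relative uncertainties:
  (½·δL/L)² = (0.5×0.0988)² = 0.00244;  (−½·δg/g)² = (-0.5×0.0190)² = 8.99e-05
δT/T = √(0.00253) = 0.0503
T = 1.440 s, so δT = 0.0503 × 1.440 = 0.0724 s.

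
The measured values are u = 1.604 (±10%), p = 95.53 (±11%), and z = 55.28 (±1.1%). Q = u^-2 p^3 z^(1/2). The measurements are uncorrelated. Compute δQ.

9.72e+05

Q is a product of powers, so relative uncertainties combine in quadrature:
  (-2·δu/u)² = (-2×0.100)² = 0.0400;  (3·δp/p)² = (3×0.110)² = 0.109;  (½·δz/z)² = (0.5×0.0110)² = 3.03e-05
δQ/Q = √(0.149) = 0.386
Q = 2.519e+06, so δQ = 0.386 × 2.519e+06 = 9.72e+05.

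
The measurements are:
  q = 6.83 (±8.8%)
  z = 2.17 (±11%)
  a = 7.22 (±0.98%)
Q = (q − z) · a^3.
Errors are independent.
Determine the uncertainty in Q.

249

Let u = q − z = 4.66. δu = √(δq² + δz²) = √(0.361 + 0.0570) = 0.647, so δu/u = 0.139.
Q is then a monomial in u, a:
δQ/Q = √((δu/u)² + (3·δa/a)²) = √(0.0193 + 0.000864) = 0.142
Q = 1750, so δQ = 0.142 × 1750 = 249.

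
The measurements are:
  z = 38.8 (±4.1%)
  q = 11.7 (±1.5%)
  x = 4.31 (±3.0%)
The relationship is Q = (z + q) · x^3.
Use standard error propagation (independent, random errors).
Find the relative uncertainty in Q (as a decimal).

0.0954

Let u = z + q = 50.5. δu = √(δz² + δq²) = √(2.53 + 0.0308) = 1.60, so δu/u = 0.0317.
Q is then a monomial in u, x:
δQ/Q = √((δu/u)² + (3·δx/x)²) = √(0.00100 + 0.00810) = 0.0954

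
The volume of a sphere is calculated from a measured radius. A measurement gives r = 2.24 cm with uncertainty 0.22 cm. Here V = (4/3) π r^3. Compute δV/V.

0.295

For a monomial V ∝ r^3, fractional errors add in quadrature:
  (3·δr/r)² = (3×0.0982)² = 0.0868
δV/V = √(0.0868) = 0.295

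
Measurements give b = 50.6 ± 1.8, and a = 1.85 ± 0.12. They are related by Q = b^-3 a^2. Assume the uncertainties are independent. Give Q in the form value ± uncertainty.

(2.64 ± 0.444) × 10^-5

Q is a product of powers, so relative uncertainties combine in quadrature:
  (-3·δb/b)² = (-3×0.0356)² = 0.0114;  (2·δa/a)² = (2×0.0649)² = 0.0168
δQ/Q = √(0.0282) = 0.168
Q = 2.64e-05, so δQ = 0.168 × 2.64e-05 = 4.44e-06.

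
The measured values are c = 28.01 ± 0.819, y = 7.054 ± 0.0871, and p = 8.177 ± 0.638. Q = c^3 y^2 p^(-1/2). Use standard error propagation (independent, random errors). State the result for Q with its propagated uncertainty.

Q is a product of powers, so relative uncertainties combine in quadrature:
  (3·δc/c)² = (3×0.0292)² = 0.00769;  (2·δy/y)² = (2×0.0123)² = 0.000610;  (−½·δp/p)² = (-0.5×0.0780)² = 0.00152
δQ/Q = √(0.00983) = 0.0991
Q = 382400, so δQ = 0.0991 × 382400 = 37900.

382400 ± 37900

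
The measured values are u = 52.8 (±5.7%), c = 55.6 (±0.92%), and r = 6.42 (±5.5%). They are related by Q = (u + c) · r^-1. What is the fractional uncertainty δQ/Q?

0.0618

Let w = u + c = 108. δw = √(δu² + δc²) = √(9.06 + 0.262) = 3.05, so δw/w = 0.0282.
Q is then a monomial in w, r:
δQ/Q = √((δw/w)² + (-1·δr/r)²) = √(0.000793 + 0.00303) = 0.0618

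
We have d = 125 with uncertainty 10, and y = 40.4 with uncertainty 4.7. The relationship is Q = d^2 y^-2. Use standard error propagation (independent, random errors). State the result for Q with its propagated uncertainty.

For a monomial Q ∝ d^2, y^-2, fractional errors add in quadrature:
  (2·δd/d)² = (2×0.0800)² = 0.0256;  (-2·δy/y)² = (-2×0.116)² = 0.0541
δQ/Q = √(0.0797) = 0.282
Q = 9.57, so δQ = 0.282 × 9.57 = 2.70.

9.57 ± 2.70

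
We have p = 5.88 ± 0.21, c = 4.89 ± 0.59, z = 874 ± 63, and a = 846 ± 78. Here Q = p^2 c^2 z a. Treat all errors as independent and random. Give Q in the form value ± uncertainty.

Relative error in a monomial: (δQ/Q)² = Σ (nᵢ · δxᵢ/xᵢ)².
  (2·δp/p)² = (2×0.0357)² = 0.00510;  (2·δc/c)² = (2×0.121)² = 0.0582;  (1·δz/z)² = (1×0.0721)² = 0.00520;  (1·δa/a)² = (1×0.0922)² = 0.00850
δQ/Q = √(0.0770) = 0.278
Q = 6.11e+08, so δQ = 0.278 × 6.11e+08 = 1.7e+08.

(6.11 ± 1.70) × 10^8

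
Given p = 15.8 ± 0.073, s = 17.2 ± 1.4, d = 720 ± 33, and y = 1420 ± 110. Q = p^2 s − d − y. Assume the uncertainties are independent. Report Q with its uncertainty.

Let w = p^2·s = 4290. δw/w = √((2·δp/p)² + (1·δs/s)²) = √(8.54e-05 + 0.00663) = 0.0819, so δw = 352.
Q = w − d − y: δQ = √(δw² + δd² + δy²) = √(1.24e+05 + 1090 + 12100) = 370
Q = 2150.

2150 ± 370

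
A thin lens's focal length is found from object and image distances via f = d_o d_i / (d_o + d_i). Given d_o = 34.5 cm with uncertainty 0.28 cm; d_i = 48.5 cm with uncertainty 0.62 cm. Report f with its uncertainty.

∂f/∂d_o = (d_i/(d_o+d_i))² = 0.341;  ∂f/∂d_i = (d_o/(d_o+d_i))² = 0.173
δf = √((∂f/∂d_o · δd_o)² + (∂f/∂d_i · δd_i)²) = √(0.00914 + 0.0115) = 0.144 cm
f = 20.2 cm.

20.2 ± 0.144 cm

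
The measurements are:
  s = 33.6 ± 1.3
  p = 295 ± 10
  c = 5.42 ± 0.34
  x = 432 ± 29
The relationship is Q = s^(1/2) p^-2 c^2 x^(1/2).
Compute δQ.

Products/powers → add relative errors in quadrature, weighted by exponent:
  (½·δs/s)² = (0.5×0.0387)² = 0.000374;  (-2·δp/p)² = (-2×0.0339)² = 0.00460;  (2·δc/c)² = (2×0.0627)² = 0.0157;  (½·δx/x)² = (0.5×0.0671)² = 0.00113
δQ/Q = √(0.0218) = 0.148
Q = 0.0407, so δQ = 0.148 × 0.0407 = 0.00601.

0.00601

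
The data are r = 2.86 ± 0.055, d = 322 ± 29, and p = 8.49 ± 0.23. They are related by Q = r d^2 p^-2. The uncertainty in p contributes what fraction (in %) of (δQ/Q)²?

(δQ/Q)² = (1·δr/r)² + (2·δd/d)² + (-2·δp/p)²
  r term: (1×0.0192)² = 0.000370
  d term: (2×0.0901)² = 0.0324
  p term: (-2×0.0271)² = 0.00294
Total = 0.0358. Share from p = 0.00294/0.0358 = 0.0821.

8.21%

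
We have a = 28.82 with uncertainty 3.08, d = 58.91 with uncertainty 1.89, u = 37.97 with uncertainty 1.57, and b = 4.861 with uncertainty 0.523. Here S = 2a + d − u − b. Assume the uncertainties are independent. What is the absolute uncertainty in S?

Absolute uncertainties add in quadrature for a linear combination:
  (2·δa)² = 37.9;  (δd)² = 3.57;  (δu)² = 2.46;  (δb)² = 0.274
δS = √(44.3) = 6.65

6.65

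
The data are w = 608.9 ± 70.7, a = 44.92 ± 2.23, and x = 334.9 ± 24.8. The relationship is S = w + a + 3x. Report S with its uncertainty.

Each term contributes (cᵢ δxᵢ)² to (δS)²:
  (δw)² = 5000;  (δa)² = 4.97;  (3·δx)² = 5540
δS = √(10500) = 103
S = 1659.

1659 ± 103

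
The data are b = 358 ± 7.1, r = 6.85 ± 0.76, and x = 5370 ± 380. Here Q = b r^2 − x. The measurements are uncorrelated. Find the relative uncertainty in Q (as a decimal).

0.329

Let p = b·r^2 = 16800. δp/p = √((1·δb/b)² + (2·δr/r)²) = √(0.000393 + 0.0492) = 0.223, so δp = 3740.
Q = p − x: δQ = √(δp² + δx²) = √(1.4e+07 + 1.44e+05) = 3760
Q = 11400, so δQ/Q = 3760/11400 = 0.329.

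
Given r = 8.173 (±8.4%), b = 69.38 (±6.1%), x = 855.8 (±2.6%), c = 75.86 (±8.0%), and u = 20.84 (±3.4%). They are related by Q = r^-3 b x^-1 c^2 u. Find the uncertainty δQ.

Products/powers → add relative errors in quadrature, weighted by exponent:
  (-3·δr/r)² = (-3×0.0840)² = 0.0635;  (1·δb/b)² = (1×0.0610)² = 0.00372;  (-1·δx/x)² = (-1×0.0260)² = 0.000676;  (2·δc/c)² = (2×0.0800)² = 0.0256;  (1·δu/u)² = (1×0.0340)² = 0.00116
δQ/Q = √(0.0947) = 0.308
Q = 17.81, so δQ = 0.308 × 17.81 = 5.48.

5.48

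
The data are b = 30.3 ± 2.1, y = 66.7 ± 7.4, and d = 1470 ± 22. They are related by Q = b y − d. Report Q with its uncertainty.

551 ± 265

Let p = b·y = 2020. δp/p = √((1·δb/b)² + (1·δy/y)²) = √(0.00480 + 0.0123) = 0.131, so δp = 264.
Q = p − d: δQ = √(δp² + δd²) = √(69900 + 484) = 265
Q = 551.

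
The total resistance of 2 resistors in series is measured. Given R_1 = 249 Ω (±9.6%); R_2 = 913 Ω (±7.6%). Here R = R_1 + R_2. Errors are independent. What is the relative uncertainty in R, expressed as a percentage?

6.32%

Sums and differences: (δR)² = Σ (cᵢ δxᵢ)².
  (δR_1)² = 571;  (δR_2)² = 4810
δR = √(5390) = 73.4 Ω
R = 1160 Ω, so δR/R = 73.4/1160 = 0.0632.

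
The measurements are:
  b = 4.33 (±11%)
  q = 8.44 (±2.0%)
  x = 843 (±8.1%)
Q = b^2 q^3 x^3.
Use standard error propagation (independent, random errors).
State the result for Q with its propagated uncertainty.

(6.75 ± 2.25) × 10^12

Since Q is a product/quotient, work with relative uncertainties:
  (2·δb/b)² = (2×0.110)² = 0.0484;  (3·δq/q)² = (3×0.0200)² = 0.00360;  (3·δx/x)² = (3×0.0810)² = 0.0590
δQ/Q = √(0.111) = 0.333
Q = 6.75e+12, so δQ = 0.333 × 6.75e+12 = 2.25e+12.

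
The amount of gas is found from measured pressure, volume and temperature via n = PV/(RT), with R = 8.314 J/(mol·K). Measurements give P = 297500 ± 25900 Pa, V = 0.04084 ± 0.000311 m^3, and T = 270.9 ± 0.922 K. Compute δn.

n is a product of powers, so relative uncertainties combine in quadrature:
  (1·δP/P)² = (1×0.0871)² = 0.00758;  (1·δV/V)² = (1×0.00762)² = 5.8e-05;  (-1·δT/T)² = (-1×0.00340)² = 1.16e-05
δn/n = √(0.00765) = 0.0875
n = 5.395 mol, so δn = 0.0875 × 5.395 = 0.472 mol.

0.472 mol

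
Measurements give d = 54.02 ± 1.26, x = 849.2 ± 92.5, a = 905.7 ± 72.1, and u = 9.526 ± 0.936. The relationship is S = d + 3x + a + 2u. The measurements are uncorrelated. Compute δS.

For a sum/difference, combine absolute errors in quadrature:
  (δd)² = 1.59;  (3·δx)² = 77000;  (δa)² = 5200;  (2·δu)² = 3.50
δS = √(82200) = 287

287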